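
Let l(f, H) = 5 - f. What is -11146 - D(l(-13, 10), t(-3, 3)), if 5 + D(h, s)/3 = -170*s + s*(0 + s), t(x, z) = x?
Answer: -12688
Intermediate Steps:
D(h, s) = -15 - 510*s + 3*s**2 (D(h, s) = -15 + 3*(-170*s + s*(0 + s)) = -15 + 3*(-170*s + s*s) = -15 + 3*(-170*s + s**2) = -15 + 3*(s**2 - 170*s) = -15 + (-510*s + 3*s**2) = -15 - 510*s + 3*s**2)
-11146 - D(l(-13, 10), t(-3, 3)) = -11146 - (-15 - 510*(-3) + 3*(-3)**2) = -11146 - (-15 + 1530 + 3*9) = -11146 - (-15 + 1530 + 27) = -11146 - 1*1542 = -11146 - 1542 = -12688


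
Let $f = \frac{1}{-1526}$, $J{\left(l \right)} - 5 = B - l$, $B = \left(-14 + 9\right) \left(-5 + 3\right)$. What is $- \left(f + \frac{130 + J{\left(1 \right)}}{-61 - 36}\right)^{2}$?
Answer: $- \frac{48330065281}{21910512484} \approx -2.2058$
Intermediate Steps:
$B = 10$ ($B = \left(-5\right) \left(-2\right) = 10$)
$J{\left(l \right)} = 15 - l$ ($J{\left(l \right)} = 5 - \left(-10 + l\right) = 15 - l$)
$f = - \frac{1}{1526} \approx -0.00065531$
$- \left(f + \frac{130 + J{\left(1 \right)}}{-61 - 36}\right)^{2} = - \left(- \frac{1}{1526} + \frac{130 + \left(15 - 1\right)}{-61 - 36}\right)^{2} = - \left(- \frac{1}{1526} + \frac{130 + \left(15 - 1\right)}{-97}\right)^{2} = - \left(- \frac{1}{1526} + \left(130 + 14\right) \left(- \frac{1}{97}\right)\right)^{2} = - \left(- \frac{1}{1526} + 144 \left(- \frac{1}{97}\right)\right)^{2} = - \left(- \frac{1}{1526} - \frac{144}{97}\right)^{2} = - \left(- \frac{219841}{148022}\right)^{2} = \left(-1\right) \frac{48330065281}{21910512484} = - \frac{48330065281}{21910512484}$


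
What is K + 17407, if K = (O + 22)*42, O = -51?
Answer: 16189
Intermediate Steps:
K = -1218 (K = (-51 + 22)*42 = -29*42 = -1218)
K + 17407 = -1218 + 17407 = 16189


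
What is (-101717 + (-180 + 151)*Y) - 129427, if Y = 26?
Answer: -231898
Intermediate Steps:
(-101717 + (-180 + 151)*Y) - 129427 = (-101717 + (-180 + 151)*26) - 129427 = (-101717 - 29*26) - 129427 = (-101717 - 754) - 129427 = -102471 - 129427 = -231898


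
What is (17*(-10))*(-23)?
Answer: 3910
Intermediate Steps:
(17*(-10))*(-23) = -170*(-23) = 3910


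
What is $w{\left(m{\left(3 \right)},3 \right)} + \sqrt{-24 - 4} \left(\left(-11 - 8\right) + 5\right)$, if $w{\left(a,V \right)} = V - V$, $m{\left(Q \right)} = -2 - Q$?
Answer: $- 28 i \sqrt{7} \approx - 74.081 i$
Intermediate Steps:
$w{\left(a,V \right)} = 0$
$w{\left(m{\left(3 \right)},3 \right)} + \sqrt{-24 - 4} \left(\left(-11 - 8\right) + 5\right) = 0 + \sqrt{-24 - 4} \left(\left(-11 - 8\right) + 5\right) = 0 + \sqrt{-28} \left(-19 + 5\right) = 0 + 2 i \sqrt{7} \left(-14\right) = 0 - 28 i \sqrt{7} = - 28 i \sqrt{7}$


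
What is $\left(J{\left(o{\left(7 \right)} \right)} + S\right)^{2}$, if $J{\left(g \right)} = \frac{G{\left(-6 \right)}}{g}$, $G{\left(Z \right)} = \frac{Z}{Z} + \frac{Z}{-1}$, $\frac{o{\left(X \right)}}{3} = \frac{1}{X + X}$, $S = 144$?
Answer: $\frac{280900}{9} \approx 31211.0$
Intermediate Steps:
$o{\left(X \right)} = \frac{3}{2 X}$ ($o{\left(X \right)} = \frac{3}{X + X} = \frac{3}{2 X}$)
$G{\left(Z \right)} = 1 - Z$ ($G{\left(Z \right)} = 1 + Z \left(-1\right) = 1 - Z$)
$J{\left(g \right)} = \frac{7}{g}$ ($J{\left(g \right)} = \frac{1 - -6}{g} = \frac{1 + 6}{g} = \frac{7}{g}$)
$\left(J{\left(o{\left(7 \right)} \right)} + S\right)^{2} = \left(\frac{7}{\frac{3}{2} \cdot \frac{1}{7}} + 144\right)^{2} = \left(\frac{7}{\frac{3}{14}} + 144\right)^{2} = \left(7 \cdot \frac{14}{3} + 144\right)^{2} = \left(\frac{98}{3} + 144\right)^{2} = \left(\frac{530}{3}\right)^{2} = \frac{280900}{9}$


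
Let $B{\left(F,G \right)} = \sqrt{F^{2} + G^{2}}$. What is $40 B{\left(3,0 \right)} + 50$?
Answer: $170$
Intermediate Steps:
$40 B{\left(3,0 \right)} + 50 = 40 \sqrt{3^{2} + 0^{2}} + 50 = 40 \sqrt{9 + 0} + 50 = 40 \sqrt{9} + 50 = 40 \cdot 3 + 50 = 120 + 50 = 170$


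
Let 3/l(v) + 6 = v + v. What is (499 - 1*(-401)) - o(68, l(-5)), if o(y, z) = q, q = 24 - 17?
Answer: 893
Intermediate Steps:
l(v) = 3/(-6 + 2*v) (l(v) = 3/(-6 + (v + v)) = 3/(-6 + 2*v))
q = 7
o(y, z) = 7
(499 - 1*(-401)) - o(68, l(-5)) = (499 - 1*(-401)) - 1*7 = (499 + 401) - 7 = 900 - 7 = 893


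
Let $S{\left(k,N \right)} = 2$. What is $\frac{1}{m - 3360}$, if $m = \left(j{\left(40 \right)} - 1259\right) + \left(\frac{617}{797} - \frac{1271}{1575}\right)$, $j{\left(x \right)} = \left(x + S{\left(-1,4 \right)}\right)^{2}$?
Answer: $- \frac{1255275}{3583851337} \approx -0.00035026$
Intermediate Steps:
$j{\left(x \right)} = \left(2 + x\right)^{2}$ ($j{\left(x \right)} = \left(x + 2\right)^{2} = \left(2 + x\right)^{2}$)
$m = \frac{633872663}{1255275}$ ($m = \left(\left(2 + 40\right)^{2} - 1259\right) + \left(\frac{617}{797} - \frac{1271}{1575}\right) = \left(42^{2} - 1259\right) + \left(617 \cdot \frac{1}{797} - \frac{1271}{1575}\right) = \left(1764 - 1259\right) + \left(\frac{617}{797} - \frac{1271}{1575}\right) = 505 - \frac{41212}{1255275} = \frac{633872663}{1255275} \approx 504.97$)
$\frac{1}{m - 3360} = \frac{1}{\frac{633872663}{1255275} - 3360} = \frac{1}{- \frac{3583851337}{1255275}} = - \frac{1255275}{3583851337}$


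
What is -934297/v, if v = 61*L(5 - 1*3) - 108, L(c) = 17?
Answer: -934297/929 ≈ -1005.7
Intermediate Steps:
v = 929 (v = 61*17 - 108 = 1037 - 108 = 929)
-934297/v = -934297/929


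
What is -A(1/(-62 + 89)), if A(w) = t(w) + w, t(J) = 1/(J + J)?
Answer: -731/54 ≈ -13.537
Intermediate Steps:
t(J) = 1/(2*J)
A(w) = w + 1/(2*w) (A(w) = 1/(2*w) + w = w + 1/(2*w))
-A(1/(-62 + 89)) = -(1/(-62 + 89) + 1/(2*(1/(-62 + 89)))) = -(1/27 + 1/(2*(1/27))) = -(1/27 + (½)*27) = -(1/27 + 27/2) = -1*731/54 = -731/54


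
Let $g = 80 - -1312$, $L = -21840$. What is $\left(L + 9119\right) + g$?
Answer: $-11329$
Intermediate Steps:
$g = 1392$ ($g = 80 + 1312 = 1392$)
$\left(L + 9119\right) + g = \left(-21840 + 9119\right) + 1392 = -12721 + 1392 = -11329$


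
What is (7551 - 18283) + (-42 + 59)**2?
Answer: -10443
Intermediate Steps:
(7551 - 18283) + (-42 + 59)**2 = -10732 + 17**2 = -10732 + 289 = -10443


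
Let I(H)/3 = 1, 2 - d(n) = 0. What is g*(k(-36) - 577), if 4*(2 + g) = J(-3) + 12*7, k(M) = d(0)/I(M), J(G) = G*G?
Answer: -146965/12 ≈ -12247.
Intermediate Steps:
d(n) = 2 (d(n) = 2 - 1*0 = 2 + 0 = 2)
I(H) = 3 (I(H) = 3*1 = 3)
J(G) = G²
k(M) = ⅔ (k(M) = 2/3 = 2*(⅓) = ⅔)
g = 85/4 (g = -2 + ((-3)² + 12*7)/4 = -2 + (9 + 84)/4 = -2 + (¼)*93 = -2 + 93/4 = 85/4 ≈ 21.250)
g*(k(-36) - 577) = 85*(⅔ - 577)/4 = (85/4)*(-1729/3) = -146965/12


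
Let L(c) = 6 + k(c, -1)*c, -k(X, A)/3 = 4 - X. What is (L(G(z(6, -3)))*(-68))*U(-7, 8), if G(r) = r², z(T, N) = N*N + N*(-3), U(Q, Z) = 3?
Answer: -63453384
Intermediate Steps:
k(X, A) = -12 + 3*X (k(X, A) = -3*(4 - X) = -12 + 3*X)
z(T, N) = N² - 3*N
L(c) = 6 + c*(-12 + 3*c) (L(c) = 6 + (-12 + 3*c)*c = 6 + c*(-12 + 3*c))
(L(G(z(6, -3)))*(-68))*U(-7, 8) = ((6 + 3*(-3*(-3 - 3))²*(-4 + (-3*(-3 - 3))²))*(-68))*3 = ((6 + 3*(-3*(-6))²*(-4 + (-3*(-6))²))*(-68))*3 = ((6 + 3*18²*(-4 + 18²))*(-68))*3 = ((6 + 3*324*(-4 + 324))*(-68))*3 = ((6 + 3*324*320)*(-68))*3 = ((6 + 311040)*(-68))*3 = (311046*(-68))*3 = -21151128*3 = -63453384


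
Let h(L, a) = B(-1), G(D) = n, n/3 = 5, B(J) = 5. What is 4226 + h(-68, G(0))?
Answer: 4231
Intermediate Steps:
n = 15 (n = 3*5 = 15)
G(D) = 15
h(L, a) = 5
4226 + h(-68, G(0)) = 4226 + 5 = 4231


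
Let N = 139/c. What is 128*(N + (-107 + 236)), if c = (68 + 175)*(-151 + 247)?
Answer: 12037804/729 ≈ 16513.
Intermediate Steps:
c = 23328 (c = 243*96 = 23328)
N = 139/23328 ≈ 0.0059585
128*(N + (-107 + 236)) = 128*(139/23328 + (-107 + 236)) = 128*(139/23328 + 129) = 128*(3009451/23328) = 12037804/729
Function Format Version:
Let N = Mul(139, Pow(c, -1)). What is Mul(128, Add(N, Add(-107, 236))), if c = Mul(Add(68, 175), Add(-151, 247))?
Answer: Rational(12037804, 729) ≈ 16513.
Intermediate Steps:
c = 23328 (c = Mul(243, 96) = 23328)
N = Rational(139, 23328) (N = Mul(139, Pow(23328, -1)) = Mul(139, Rational(1, 23328)) = Rational(139, 23328) ≈ 0.0059585)
Mul(128, Add(N, Add(-107, 236))) = Mul(128, Add(Rational(139, 23328), Add(-107, 236))) = Mul(128, Add(Rational(139, 23328), 129)) = Mul(128, Rational(3009451, 23328)) = Rational(12037804, 729)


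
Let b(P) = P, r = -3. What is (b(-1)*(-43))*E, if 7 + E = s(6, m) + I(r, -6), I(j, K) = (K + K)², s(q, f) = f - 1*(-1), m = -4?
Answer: 5762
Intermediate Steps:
s(q, f) = 1 + f (s(q, f) = f + 1 = 1 + f)
I(j, K) = 4*K² (I(j, K) = (2*K)² = 4*K²)
E = 134 (E = -7 + ((1 - 4) + 4*(-6)²) = -7 + (-3 + 4*36) = -7 + (-3 + 144) = -7 + 141 = 134)
(b(-1)*(-43))*E = -1*(-43)*134 = 43*134 = 5762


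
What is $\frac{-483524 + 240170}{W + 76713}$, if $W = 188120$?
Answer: $- \frac{243354}{264833} \approx -0.9189$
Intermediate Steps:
$\frac{-483524 + 240170}{W + 76713} = \frac{-483524 + 240170}{188120 + 76713} = - \frac{243354}{264833}$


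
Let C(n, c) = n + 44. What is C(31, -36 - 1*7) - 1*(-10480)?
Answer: 10555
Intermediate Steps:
C(n, c) = 44 + n
C(31, -36 - 1*7) - 1*(-10480) = (44 + 31) - 1*(-10480) = 75 + 10480 = 10555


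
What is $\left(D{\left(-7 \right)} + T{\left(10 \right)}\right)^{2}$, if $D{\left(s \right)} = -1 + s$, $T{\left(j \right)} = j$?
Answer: $4$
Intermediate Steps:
$\left(D{\left(-7 \right)} + T{\left(10 \right)}\right)^{2} = \left(\left(-1 - 7\right) + 10\right)^{2} = \left(-8 + 10\right)^{2} = 2^{2} = 4$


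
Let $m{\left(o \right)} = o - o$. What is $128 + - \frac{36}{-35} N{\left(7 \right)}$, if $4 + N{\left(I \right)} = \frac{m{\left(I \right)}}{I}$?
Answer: $\frac{4336}{35} \approx 123.89$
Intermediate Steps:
$m{\left(o \right)} = 0$
$N{\left(I \right)} = -4$ ($N{\left(I \right)} = -4 + \frac{0}{I} = -4 + 0 = -4$)
$128 + - \frac{36}{-35} N{\left(7 \right)} = 128 + - \frac{36}{-35} \left(-4\right) = 128 + \left(-36\right) \left(- \frac{1}{35}\right) \left(-4\right) = 128 + \frac{36}{35} \left(-4\right) = 128 - \frac{144}{35} = \frac{4336}{35}$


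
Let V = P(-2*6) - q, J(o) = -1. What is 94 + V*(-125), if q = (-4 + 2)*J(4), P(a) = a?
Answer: 1844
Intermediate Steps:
q = 2 (q = (-4 + 2)*(-1) = -2*(-1) = 2)
V = -14 (V = -2*6 - 1*2 = -12 - 2 = -14)
94 + V*(-125) = 94 - 14*(-125) = 94 + 1750 = 1844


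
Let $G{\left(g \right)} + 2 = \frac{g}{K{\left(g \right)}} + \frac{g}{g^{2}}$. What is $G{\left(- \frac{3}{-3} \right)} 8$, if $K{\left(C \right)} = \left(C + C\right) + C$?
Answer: $- \frac{16}{3} \approx -5.3333$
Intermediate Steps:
$K{\left(C \right)} = 3 C$ ($K{\left(C \right)} = 2 C + C = 3 C$)
$G{\left(g \right)} = - \frac{5}{3} + \frac{1}{g}$ ($G{\left(g \right)} = -2 + \left(\frac{g}{3 g} + \frac{g}{g^{2}}\right) = -2 + \left(g \frac{1}{3 g} + \frac{g}{g^{2}}\right) = -2 + \left(\frac{1}{3} + \frac{1}{g}\right) = - \frac{5}{3} + \frac{1}{g}$)
$G{\left(- \frac{3}{-3} \right)} 8 = \left(- \frac{5}{3} + \frac{1}{\left(-3\right) \frac{1}{-3}}\right) 8 = \left(- \frac{5}{3} + \frac{1}{\left(-3\right) \left(- \frac{1}{3}\right)}\right) 8 = \left(- \frac{5}{3} + 1^{-1}\right) 8 = \left(- \frac{5}{3} + 1\right) 8 = \left(- \frac{2}{3}\right) 8 = - \frac{16}{3}$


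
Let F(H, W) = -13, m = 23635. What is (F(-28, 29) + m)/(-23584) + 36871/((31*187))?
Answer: 33301315/6214384 ≈ 5.3587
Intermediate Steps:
(F(-28, 29) + m)/(-23584) + 36871/((31*187)) = (-13 + 23635)/(-23584) + 36871/((31*187)) = 23622*(-1/23584) + 36871/5797 = -11811/11792 + 36871*(1/5797) = -11811/11792 + 36871/5797 = 33301315/6214384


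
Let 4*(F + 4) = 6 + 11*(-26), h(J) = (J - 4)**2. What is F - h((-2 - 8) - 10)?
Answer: -650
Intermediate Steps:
h(J) = (-4 + J)**2
F = -74 (F = -4 + (6 + 11*(-26))/4 = -4 + (6 - 286)/4 = -4 + (1/4)*(-280) = -4 - 70 = -74)
F - h((-2 - 8) - 10) = -74 - (-4 + ((-2 - 8) - 10))**2 = -74 - (-4 + (-10 - 10))**2 = -74 - (-4 - 20)**2 = -74 - 1*(-24)**2 = -74 - 1*576 = -74 - 576 = -650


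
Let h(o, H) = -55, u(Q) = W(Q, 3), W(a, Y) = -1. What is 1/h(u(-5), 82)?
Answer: -1/55 ≈ -0.018182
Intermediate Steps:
u(Q) = -1
1/h(u(-5), 82) = 1/(-55) = -1/55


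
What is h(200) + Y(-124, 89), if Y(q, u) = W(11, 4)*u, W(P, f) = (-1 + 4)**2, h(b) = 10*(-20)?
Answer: 601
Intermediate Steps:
h(b) = -200
W(P, f) = 9 (W(P, f) = 3**2 = 9)
Y(q, u) = 9*u
h(200) + Y(-124, 89) = -200 + 9*89 = -200 + 801 = 601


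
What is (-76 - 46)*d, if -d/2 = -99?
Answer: -24156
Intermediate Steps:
d = 198 (d = -2*(-99) = 198)
(-76 - 46)*d = (-76 - 46)*198 = -122*198 = -24156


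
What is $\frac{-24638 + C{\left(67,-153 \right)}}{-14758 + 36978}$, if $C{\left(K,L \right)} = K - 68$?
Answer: $- \frac{24639}{22220} \approx -1.1089$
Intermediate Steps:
$C{\left(K,L \right)} = -68 + K$ ($C{\left(K,L \right)} = K - 68 = -68 + K$)
$\frac{-24638 + C{\left(67,-153 \right)}}{-14758 + 36978} = \frac{-24638 + \left(-68 + 67\right)}{-14758 + 36978} = \frac{-24638 - 1}{22220} = \left(-24639\right) \frac{1}{22220} = - \frac{24639}{22220}$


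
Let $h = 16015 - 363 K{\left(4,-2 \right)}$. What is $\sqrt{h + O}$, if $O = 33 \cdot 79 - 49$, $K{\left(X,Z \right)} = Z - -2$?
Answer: $\sqrt{18573} \approx 136.28$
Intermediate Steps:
$K{\left(X,Z \right)} = 2 + Z$ ($K{\left(X,Z \right)} = Z + 2 = 2 + Z$)
$O = 2558$ ($O = 2607 - 49 = 2558$)
$h = 16015$ ($h = 16015 - 363 \left(2 - 2\right) = 16015 - 0 = 16015 + 0 = 16015$)
$\sqrt{h + O} = \sqrt{16015 + 2558} = \sqrt{18573}$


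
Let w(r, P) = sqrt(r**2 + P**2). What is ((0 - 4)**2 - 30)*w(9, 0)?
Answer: -126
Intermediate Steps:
w(r, P) = sqrt(P**2 + r**2)
((0 - 4)**2 - 30)*w(9, 0) = ((0 - 4)**2 - 30)*sqrt(0**2 + 9**2) = ((-4)**2 - 30)*sqrt(0 + 81) = (16 - 30)*sqrt(81) = -14*9 = -126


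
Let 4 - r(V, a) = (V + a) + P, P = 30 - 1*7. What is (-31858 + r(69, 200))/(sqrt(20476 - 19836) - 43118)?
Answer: 346517807/464790321 + 64292*sqrt(10)/464790321 ≈ 0.74597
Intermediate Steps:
P = 23 (P = 30 - 7 = 23)
r(V, a) = -19 - V - a (r(V, a) = 4 - ((V + a) + 23) = 4 - (23 + V + a) = 4 + (-23 - V - a) = -19 - V - a)
(-31858 + r(69, 200))/(sqrt(20476 - 19836) - 43118) = (-31858 + (-19 - 1*69 - 1*200))/(sqrt(20476 - 19836) - 43118) = (-31858 + (-19 - 69 - 200))/(sqrt(640) - 43118) = (-31858 - 288)/(8*sqrt(10) - 43118) = -32146/(-43118 + 8*sqrt(10))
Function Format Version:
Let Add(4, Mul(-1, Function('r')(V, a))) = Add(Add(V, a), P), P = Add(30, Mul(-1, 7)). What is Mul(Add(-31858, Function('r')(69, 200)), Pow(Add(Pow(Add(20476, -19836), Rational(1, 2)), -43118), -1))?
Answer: Add(Rational(346517807, 464790321), Mul(Rational(64292, 464790321), Pow(10, Rational(1, 2)))) ≈ 0.74597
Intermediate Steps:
P = 23 (P = Add(30, -7) = 23)
Function('r')(V, a) = Add(-19, Mul(-1, V), Mul(-1, a)) (Function('r')(V, a) = Add(4, Mul(-1, Add(Add(V, a), 23))) = Add(4, Mul(-1, Add(23, V, a))) = Add(4, Add(-23, Mul(-1, V), Mul(-1, a))) = Add(-19, Mul(-1, V), Mul(-1, a)))
Mul(Add(-31858, Function('r')(69, 200)), Pow(Add(Pow(Add(20476, -19836), Rational(1, 2)), -43118), -1)) = Mul(Add(-31858, Add(-19, Mul(-1, 69), Mul(-1, 200))), Pow(Add(Pow(Add(20476, -19836), Rational(1, 2)), -43118), -1)) = Mul(Add(-31858, Add(-19, -69, -200)), Pow(Add(Pow(640, Rational(1, 2)), -43118), -1)) = Mul(Add(-31858, -288), Pow(Add(Mul(8, Pow(10, Rational(1, 2))), -43118), -1)) = Mul(-32146, Pow(Add(-43118, Mul(8, Pow(10, Rational(1, 2)))), -1))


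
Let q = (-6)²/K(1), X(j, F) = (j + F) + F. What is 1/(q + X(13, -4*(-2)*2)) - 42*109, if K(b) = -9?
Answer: -187697/41 ≈ -4578.0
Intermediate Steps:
X(j, F) = j + 2*F (X(j, F) = (F + j) + F = j + 2*F)
q = -4 (q = (-6)²/(-9) = 36*(-⅑) = -4)
1/(q + X(13, -4*(-2)*2)) - 42*109 = 1/(-4 + (13 + 2*(-4*(-2)*2))) - 42*109 = 1/(-4 + (13 + 2*(8*2))) - 4578 = 1/(-4 + (13 + 2*16)) - 4578 = 1/(-4 + (13 + 32)) - 4578 = 1/(-4 + 45) - 4578 = 1/41 - 4578 = -187697/41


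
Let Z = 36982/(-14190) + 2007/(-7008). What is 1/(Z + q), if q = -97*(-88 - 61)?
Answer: 1506720/21772265839 ≈ 6.9204e-5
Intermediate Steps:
q = 14453 (q = -97*(-149) = 14453)
Z = -4358321/1506720 (Z = 36982*(-1/14190) + 2007*(-1/7008) = -1681/645 - 669/2336 = -4358321/1506720 ≈ -2.8926)
1/(Z + q) = 1/(-4358321/1506720 + 14453) = 1/(21772265839/1506720) = 1506720/21772265839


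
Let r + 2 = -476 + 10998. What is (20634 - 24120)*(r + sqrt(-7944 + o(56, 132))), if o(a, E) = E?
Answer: -36672720 - 20916*I*sqrt(217) ≈ -3.6673e+7 - 3.0811e+5*I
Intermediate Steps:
r = 10520 (r = -2 + (-476 + 10998) = -2 + 10522 = 10520)
(20634 - 24120)*(r + sqrt(-7944 + o(56, 132))) = (20634 - 24120)*(10520 + sqrt(-7944 + 132)) = -3486*(10520 + sqrt(-7812)) = -3486*(10520 + 6*I*sqrt(217)) = -36672720 - 20916*I*sqrt(217)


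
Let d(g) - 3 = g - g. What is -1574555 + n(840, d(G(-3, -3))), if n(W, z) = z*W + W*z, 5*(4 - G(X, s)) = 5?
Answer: -1569515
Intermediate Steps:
G(X, s) = 3 (G(X, s) = 4 - ⅕*5 = 4 - 1 = 3)
d(g) = 3 (d(g) = 3 + (g - g) = 3 + 0 = 3)
n(W, z) = 2*W*z (n(W, z) = W*z + W*z = 2*W*z)
-1574555 + n(840, d(G(-3, -3))) = -1574555 + 2*840*3 = -1574555 + 5040 = -1569515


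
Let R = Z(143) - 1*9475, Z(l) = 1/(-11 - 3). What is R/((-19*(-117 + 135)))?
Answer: 14739/532 ≈ 27.705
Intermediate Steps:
Z(l) = -1/14 (Z(l) = 1/(-14) = -1/14)
R = -132651/14 (R = -1/14 - 1*9475 = -1/14 - 9475 = -132651/14 ≈ -9475.1)
R/((-19*(-117 + 135))) = -132651*(-1/(19*(-117 + 135)))/14 = -132651/(14*((-19*18))) = -132651/14/(-342) = -132651/14*(-1/342) = 14739/532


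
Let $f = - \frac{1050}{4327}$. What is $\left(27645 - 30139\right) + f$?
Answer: $- \frac{10792588}{4327} \approx -2494.2$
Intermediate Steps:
$f = - \frac{1050}{4327}$ ($f = \left(-1050\right) \frac{1}{4327} = - \frac{1050}{4327} \approx -0.24266$)
$\left(27645 - 30139\right) + f = \left(27645 - 30139\right) - \frac{1050}{4327} = -2494 - \frac{1050}{4327} = - \frac{10792588}{4327}$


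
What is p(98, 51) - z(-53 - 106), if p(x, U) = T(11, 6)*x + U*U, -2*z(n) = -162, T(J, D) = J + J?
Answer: 4676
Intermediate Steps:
T(J, D) = 2*J
z(n) = 81 (z(n) = -½*(-162) = 81)
p(x, U) = U² + 22*x (p(x, U) = (2*11)*x + U*U = 22*x + U² = U² + 22*x)
p(98, 51) - z(-53 - 106) = (51² + 22*98) - 1*81 = (2601 + 2156) - 81 = 4757 - 81 = 4676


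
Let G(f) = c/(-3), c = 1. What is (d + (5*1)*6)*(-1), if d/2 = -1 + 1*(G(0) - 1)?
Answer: -76/3 ≈ -25.333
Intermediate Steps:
G(f) = -⅓ (G(f) = 1/(-3) = 1*(-⅓) = -⅓)
d = -14/3 (d = 2*(-1 + 1*(-⅓ - 1)) = 2*(-1 + 1*(-4/3)) = 2*(-1 - 4/3) = 2*(-7/3) = -14/3 ≈ -4.6667)
(d + (5*1)*6)*(-1) = (-14/3 + (5*1)*6)*(-1) = (-14/3 + 5*6)*(-1) = (-14/3 + 30)*(-1) = (76/3)*(-1) = -76/3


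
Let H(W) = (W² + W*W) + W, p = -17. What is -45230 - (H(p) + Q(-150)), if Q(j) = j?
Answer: -45641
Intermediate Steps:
H(W) = W + 2*W² (H(W) = (W² + W²) + W = 2*W² + W = W + 2*W²)
-45230 - (H(p) + Q(-150)) = -45230 - (-17*(1 + 2*(-17)) - 150) = -45230 - (-17*(1 - 34) - 150) = -45230 - (-17*(-33) - 150) = -45230 - (561 - 150) = -45230 - 1*411 = -45230 - 411 = -45641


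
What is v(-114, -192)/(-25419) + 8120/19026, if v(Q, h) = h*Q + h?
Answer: -4913948/11514807 ≈ -0.42675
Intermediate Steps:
v(Q, h) = h + Q*h (v(Q, h) = Q*h + h = h + Q*h)
v(-114, -192)/(-25419) + 8120/19026 = -192*(1 - 114)/(-25419) + 8120/19026 = -192*(-113)*(-1/25419) + 8120*(1/19026) = 21696*(-1/25419) + 580/1359 = -7232/8473 + 580/1359 = -4913948/11514807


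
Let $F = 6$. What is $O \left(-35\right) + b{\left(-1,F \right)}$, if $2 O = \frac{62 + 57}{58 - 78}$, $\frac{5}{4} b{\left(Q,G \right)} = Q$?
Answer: $\frac{4133}{40} \approx 103.32$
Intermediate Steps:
$b{\left(Q,G \right)} = \frac{4 Q}{5}$
$O = - \frac{119}{40}$ ($O = \frac{\left(62 + 57\right) \frac{1}{58 - 78}}{2} = \frac{119 \frac{1}{-20}}{2} = \frac{119 \left(- \frac{1}{20}\right)}{2} = \frac{1}{2} \left(- \frac{119}{20}\right) = - \frac{119}{40} \approx -2.975$)
$O \left(-35\right) + b{\left(-1,F \right)} = \left(- \frac{119}{40}\right) \left(-35\right) + \frac{4}{5} \left(-1\right) = \frac{833}{8} - \frac{4}{5} = \frac{4133}{40}$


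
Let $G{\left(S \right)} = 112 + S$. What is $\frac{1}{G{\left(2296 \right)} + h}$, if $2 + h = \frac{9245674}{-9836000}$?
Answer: $\frac{4918000}{11828085163} \approx 0.00041579$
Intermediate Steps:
$h = - \frac{14458837}{4918000}$ ($h = -2 + \frac{9245674}{-9836000} = -2 + 9245674 \left(- \frac{1}{9836000}\right) = -2 - \frac{4622837}{4918000} = - \frac{14458837}{4918000} \approx -2.94$)
$\frac{1}{G{\left(2296 \right)} + h} = \frac{1}{\left(112 + 2296\right) - \frac{14458837}{4918000}} = \frac{1}{2408 - \frac{14458837}{4918000}} = \frac{1}{\frac{11828085163}{4918000}} = \frac{4918000}{11828085163}$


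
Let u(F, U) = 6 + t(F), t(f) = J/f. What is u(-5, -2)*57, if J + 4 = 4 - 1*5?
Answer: 399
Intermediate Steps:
J = -5 (J = -4 + (4 - 1*5) = -4 + (4 - 5) = -4 - 1 = -5)
t(f) = -5/f
u(F, U) = 6 - 5/F
u(-5, -2)*57 = (6 - 5/(-5))*57 = (6 - 5*(-⅕))*57 = (6 + 1)*57 = 7*57 = 399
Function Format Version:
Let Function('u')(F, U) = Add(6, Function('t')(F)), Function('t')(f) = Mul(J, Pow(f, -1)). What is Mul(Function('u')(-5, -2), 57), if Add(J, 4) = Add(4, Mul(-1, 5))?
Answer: 399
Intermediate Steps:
J = -5 (J = Add(-4, Add(4, Mul(-1, 5))) = Add(-4, Add(4, -5)) = Add(-4, -1) = -5)
Function('t')(f) = Mul(-5, Pow(f, -1))
Function('u')(F, U) = Add(6, Mul(-5, Pow(F, -1)))
Mul(Function('u')(-5, -2), 57) = Mul(Add(6, Mul(-5, Pow(-5, -1))), 57) = Mul(Add(6, Mul(-5, Rational(-1, 5))), 57) = Mul(Add(6, 1), 57) = Mul(7, 57) = 399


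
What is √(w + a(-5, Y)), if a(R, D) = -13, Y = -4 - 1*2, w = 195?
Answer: √182 ≈ 13.491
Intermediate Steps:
Y = -6 (Y = -4 - 2 = -6)
√(w + a(-5, Y)) = √(195 - 13) = √182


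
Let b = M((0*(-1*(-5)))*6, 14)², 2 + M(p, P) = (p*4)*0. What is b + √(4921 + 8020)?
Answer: 4 + √12941 ≈ 117.76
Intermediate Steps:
M(p, P) = -2 (M(p, P) = -2 + (p*4)*0 = -2 + (4*p)*0 = -2 + 0 = -2)
b = 4 (b = (-2)² = 4)
b + √(4921 + 8020) = 4 + √(4921 + 8020) = 4 + √12941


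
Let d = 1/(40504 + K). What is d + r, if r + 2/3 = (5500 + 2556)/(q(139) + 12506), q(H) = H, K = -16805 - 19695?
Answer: -1484851/50630580 ≈ -0.029327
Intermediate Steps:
K = -36500
d = 1/4004 (d = 1/(40504 - 36500) = 1/4004 ≈ 0.00024975)
r = -374/12645 (r = -⅔ + (5500 + 2556)/(139 + 12506) = -⅔ + 8056/12645 = -374/12645 ≈ -0.029577)
d + r = 1/4004 - 374/12645 = -1484851/50630580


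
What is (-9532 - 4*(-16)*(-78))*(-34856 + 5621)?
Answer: 424609140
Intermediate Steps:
(-9532 - 4*(-16)*(-78))*(-34856 + 5621) = (-9532 + 64*(-78))*(-29235) = (-9532 - 4992)*(-29235) = -14524*(-29235) = 424609140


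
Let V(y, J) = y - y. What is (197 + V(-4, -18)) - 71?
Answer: 126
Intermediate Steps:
V(y, J) = 0
(197 + V(-4, -18)) - 71 = (197 + 0) - 71 = 197 - 71 = 126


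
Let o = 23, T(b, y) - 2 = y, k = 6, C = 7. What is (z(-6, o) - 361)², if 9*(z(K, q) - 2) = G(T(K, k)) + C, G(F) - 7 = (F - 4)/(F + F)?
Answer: 18395521/144 ≈ 1.2775e+5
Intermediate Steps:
T(b, y) = 2 + y
G(F) = 7 + (-4 + F)/(2*F) (G(F) = 7 + (F - 4)/(F + F) = 7 + (-4 + F)/((2*F)) = 7 + (-4 + F)*(1/(2*F)) = 7 + (-4 + F)/(2*F))
z(K, q) = 43/12 (z(K, q) = 2 + ((15/2 - 2/(2 + 6)) + 7)/9 = 2 + ((15/2 - 2/8) + 7)/9 = 2 + ((15/2 - 2*⅛) + 7)/9 = 2 + ((15/2 - ¼) + 7)/9 = 2 + (29/4 + 7)/9 = 2 + (⅑)*(57/4) = 2 + 19/12 = 43/12)
(z(-6, o) - 361)² = (43/12 - 361)² = (-4289/12)² = 18395521/144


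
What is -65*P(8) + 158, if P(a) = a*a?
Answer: -4002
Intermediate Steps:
P(a) = a**2
-65*P(8) + 158 = -65*8**2 + 158 = -65*64 + 158 = -4160 + 158 = -4002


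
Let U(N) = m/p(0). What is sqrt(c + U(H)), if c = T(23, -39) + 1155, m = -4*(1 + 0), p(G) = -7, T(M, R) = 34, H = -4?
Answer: sqrt(58289)/7 ≈ 34.490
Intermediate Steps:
m = -4 (m = -4*1 = -4)
U(N) = 4/7 (U(N) = -4/(-7) = -4*(-1/7) = 4/7)
c = 1189 (c = 34 + 1155 = 1189)
sqrt(c + U(H)) = sqrt(1189 + 4/7) = sqrt(8327/7) = sqrt(58289)/7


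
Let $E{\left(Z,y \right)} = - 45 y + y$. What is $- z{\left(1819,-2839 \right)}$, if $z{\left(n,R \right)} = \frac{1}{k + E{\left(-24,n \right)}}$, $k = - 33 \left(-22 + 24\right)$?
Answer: $\frac{1}{80102} \approx 1.2484 \cdot 10^{-5}$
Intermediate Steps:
$E{\left(Z,y \right)} = - 44 y$
$k = -66$ ($k = \left(-33\right) 2 = -66$)
$z{\left(n,R \right)} = \frac{1}{-66 - 44 n}$
$- z{\left(1819,-2839 \right)} = - \frac{-1}{66 + 44 \cdot 1819} = - \frac{-1}{66 + 80036} = - \frac{-1}{80102} = \left(-1\right) \left(- \frac{1}{80102}\right) = \frac{1}{80102}$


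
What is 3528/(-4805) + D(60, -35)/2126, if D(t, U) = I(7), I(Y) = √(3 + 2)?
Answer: -3528/4805 + √5/2126 ≈ -0.73318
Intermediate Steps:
I(Y) = √5
D(t, U) = √5
3528/(-4805) + D(60, -35)/2126 = 3528/(-4805) + √5/2126 = 3528*(-1/4805) + √5*(1/2126) = -3528/4805 + √5/2126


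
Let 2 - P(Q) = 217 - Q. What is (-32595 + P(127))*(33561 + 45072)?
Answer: -2569962339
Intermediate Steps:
P(Q) = -215 + Q (P(Q) = 2 - (217 - Q) = 2 + (-217 + Q) = -215 + Q)
(-32595 + P(127))*(33561 + 45072) = (-32595 + (-215 + 127))*(33561 + 45072) = (-32595 - 88)*78633 = -32683*78633 = -2569962339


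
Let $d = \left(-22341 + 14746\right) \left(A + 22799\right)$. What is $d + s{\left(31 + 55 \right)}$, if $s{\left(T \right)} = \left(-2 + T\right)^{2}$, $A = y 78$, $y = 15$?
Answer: $-182037499$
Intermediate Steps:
$A = 1170$ ($A = 15 \cdot 78 = 1170$)
$d = -182044555$ ($d = \left(-22341 + 14746\right) \left(1170 + 22799\right) = \left(-7595\right) 23969 = -182044555$)
$d + s{\left(31 + 55 \right)} = -182044555 + \left(-2 + \left(31 + 55\right)\right)^{2} = -182044555 + \left(-2 + 86\right)^{2} = -182044555 + 84^{2} = -182044555 + 7056 = -182037499$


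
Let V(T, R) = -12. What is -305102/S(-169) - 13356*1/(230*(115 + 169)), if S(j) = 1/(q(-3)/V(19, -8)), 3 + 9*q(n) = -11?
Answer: -17438194963/440910 ≈ -39550.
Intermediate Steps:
q(n) = -14/9 (q(n) = -⅓ + (⅑)*(-11) = -⅓ - 11/9 = -14/9)
S(j) = 54/7 (S(j) = 1/(-14/9/(-12)) = 1/(-14/9*(-1/12)) = 1/(7/54) = 54/7)
-305102/S(-169) - 13356*1/(230*(115 + 169)) = -305102/54/7 - 13356*1/(230*(115 + 169)) = -305102*7/54 - 13356/(230*284) = -1067857/27 - 13356/65320 = -1067857/27 - 13356*1/65320 = -1067857/27 - 3339/16330 = -17438194963/440910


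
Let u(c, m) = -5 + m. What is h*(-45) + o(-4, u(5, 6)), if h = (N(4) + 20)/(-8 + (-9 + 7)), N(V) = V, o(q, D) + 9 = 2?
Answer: 101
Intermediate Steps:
o(q, D) = -7 (o(q, D) = -9 + 2 = -7)
h = -12/5 (h = (4 + 20)/(-8 + (-9 + 7)) = 24/(-8 - 2) = 24/(-10) = 24*(-⅒) = -12/5 ≈ -2.4000)
h*(-45) + o(-4, u(5, 6)) = -12/5*(-45) - 7 = 108 - 7 = 101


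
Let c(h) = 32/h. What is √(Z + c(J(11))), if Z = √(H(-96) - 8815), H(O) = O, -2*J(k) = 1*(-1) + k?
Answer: √(-160 + 25*I*√8911)/5 ≈ 6.6413 + 7.1069*I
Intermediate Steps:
J(k) = ½ - k/2 (J(k) = -(1*(-1) + k)/2 = -(-1 + k)/2 = ½ - k/2)
Z = I*√8911 (Z = √(-96 - 8815) = √(-8911) = I*√8911 ≈ 94.398*I)
√(Z + c(J(11))) = √(I*√8911 + 32/(½ - ½*11)) = √(I*√8911 + 32/(½ - 11/2)) = √(I*√8911 + 32/(-5)) = √(I*√8911 + 32*(-⅕)) = √(I*√8911 - 32/5) = √(-32/5 + I*√8911)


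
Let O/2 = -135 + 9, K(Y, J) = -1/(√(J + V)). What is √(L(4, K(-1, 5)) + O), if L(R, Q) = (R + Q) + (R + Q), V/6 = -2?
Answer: √(-11956 + 14*I*√7)/7 ≈ 0.024197 + 15.621*I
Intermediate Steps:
V = -12 (V = 6*(-2) = -12)
K(Y, J) = -1/√(-12 + J) (K(Y, J) = -1/(√(J - 12)) = -1/(√(-12 + J)) = -1/√(-12 + J))
L(R, Q) = 2*Q + 2*R (L(R, Q) = (Q + R) + (Q + R) = 2*Q + 2*R)
O = -252 (O = 2*(-135 + 9) = 2*(-126) = -252)
√(L(4, K(-1, 5)) + O) = √((2*(-1/√(-12 + 5)) + 2*4) - 252) = √((2*(-1/√(-7)) + 8) - 252) = √((2*(-(-1)*I*√7/7) + 8) - 252) = √((2*(I*√7/7) + 8) - 252) = √((2*I*√7/7 + 8) - 252) = √((8 + 2*I*√7/7) - 252) = √(-244 + 2*I*√7/7)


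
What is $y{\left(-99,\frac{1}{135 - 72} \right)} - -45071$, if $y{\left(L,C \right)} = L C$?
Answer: $\frac{315486}{7} \approx 45069.0$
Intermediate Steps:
$y{\left(L,C \right)} = C L$
$y{\left(-99,\frac{1}{135 - 72} \right)} - -45071 = \frac{1}{135 - 72} \left(-99\right) - -45071 = \frac{1}{63} \left(-99\right) + 45071 = - \frac{11}{7} + 45071 = \frac{315486}{7}$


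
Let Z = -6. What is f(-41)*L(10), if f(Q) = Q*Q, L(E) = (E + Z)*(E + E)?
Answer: 134480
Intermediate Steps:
L(E) = 2*E*(-6 + E) (L(E) = (E - 6)*(E + E) = (-6 + E)*(2*E) = 2*E*(-6 + E))
f(Q) = Q²
f(-41)*L(10) = (-41)²*(2*10*(-6 + 10)) = 1681*(2*10*4) = 1681*80 = 134480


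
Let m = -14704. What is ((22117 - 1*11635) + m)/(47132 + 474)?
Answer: -2111/23803 ≈ -0.088686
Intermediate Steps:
((22117 - 1*11635) + m)/(47132 + 474) = ((22117 - 1*11635) - 14704)/(47132 + 474) = ((22117 - 11635) - 14704)/47606 = (10482 - 14704)*(1/47606) = -4222*1/47606 = -2111/23803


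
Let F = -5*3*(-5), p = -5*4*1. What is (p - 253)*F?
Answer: -20475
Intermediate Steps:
p = -20 (p = -20*1 = -20)
F = 75 (F = -15*(-5) = 75)
(p - 253)*F = (-20 - 253)*75 = -273*75 = -20475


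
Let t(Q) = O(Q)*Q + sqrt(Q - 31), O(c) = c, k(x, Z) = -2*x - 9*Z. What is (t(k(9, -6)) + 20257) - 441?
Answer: 21112 + sqrt(5) ≈ 21114.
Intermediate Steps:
k(x, Z) = -9*Z - 2*x
t(Q) = Q**2 + sqrt(-31 + Q) (t(Q) = Q*Q + sqrt(Q - 31) = Q**2 + sqrt(-31 + Q))
(t(k(9, -6)) + 20257) - 441 = (((-9*(-6) - 2*9)**2 + sqrt(-31 + (-9*(-6) - 2*9))) + 20257) - 441 = (((54 - 18)**2 + sqrt(-31 + (54 - 18))) + 20257) - 441 = ((36**2 + sqrt(-31 + 36)) + 20257) - 441 = ((1296 + sqrt(5)) + 20257) - 441 = (21553 + sqrt(5)) - 441 = 21112 + sqrt(5)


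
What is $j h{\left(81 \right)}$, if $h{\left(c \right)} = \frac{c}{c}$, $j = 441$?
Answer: $441$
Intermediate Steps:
$h{\left(c \right)} = 1$
$j h{\left(81 \right)} = 441 \cdot 1 = 441$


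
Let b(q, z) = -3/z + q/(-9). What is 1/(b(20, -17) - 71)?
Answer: -153/11176 ≈ -0.013690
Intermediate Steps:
b(q, z) = -3/z - q/9 (b(q, z) = -3/z + q*(-⅑) = -3/z - q/9)
1/(b(20, -17) - 71) = 1/((-3/(-17) - ⅑*20) - 71) = 1/((-3*(-1/17) - 20/9) - 71) = 1/((3/17 - 20/9) - 71) = 1/(-313/153 - 71) = 1/(-11176/153) = -153/11176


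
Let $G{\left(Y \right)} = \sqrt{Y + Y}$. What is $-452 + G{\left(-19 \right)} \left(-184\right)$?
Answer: $-452 - 184 i \sqrt{38} \approx -452.0 - 1134.3 i$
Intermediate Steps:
$G{\left(Y \right)} = \sqrt{2} \sqrt{Y}$ ($G{\left(Y \right)} = \sqrt{2 Y} = \sqrt{2} \sqrt{Y}$)
$-452 + G{\left(-19 \right)} \left(-184\right) = -452 + \sqrt{2} \sqrt{-19} \left(-184\right) = -452 + \sqrt{2} i \sqrt{19} \left(-184\right) = -452 + i \sqrt{38} \left(-184\right) = -452 - 184 i \sqrt{38}$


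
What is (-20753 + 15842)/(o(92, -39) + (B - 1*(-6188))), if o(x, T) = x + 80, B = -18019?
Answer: 4911/11659 ≈ 0.42122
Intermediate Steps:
o(x, T) = 80 + x
(-20753 + 15842)/(o(92, -39) + (B - 1*(-6188))) = (-20753 + 15842)/((80 + 92) + (-18019 - 1*(-6188))) = -4911/(172 + (-18019 + 6188)) = -4911/(172 - 11831) = -4911/(-11659) = -4911*(-1/11659) = 4911/11659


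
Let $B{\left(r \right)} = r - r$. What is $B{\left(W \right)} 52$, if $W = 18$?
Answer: $0$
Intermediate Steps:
$B{\left(r \right)} = 0$
$B{\left(W \right)} 52 = 0 \cdot 52 = 0$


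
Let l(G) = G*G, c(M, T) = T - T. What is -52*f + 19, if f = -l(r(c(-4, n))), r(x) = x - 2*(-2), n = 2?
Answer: 851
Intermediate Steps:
c(M, T) = 0
r(x) = 4 + x (r(x) = x + 4 = 4 + x)
l(G) = G**2
f = -16 (f = -(4 + 0)**2 = -1*4**2 = -1*16 = -16)
-52*f + 19 = -52*(-16) + 19 = 832 + 19 = 851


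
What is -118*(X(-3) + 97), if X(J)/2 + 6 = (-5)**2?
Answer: -15930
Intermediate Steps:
X(J) = 38 (X(J) = -12 + 2*(-5)**2 = -12 + 2*25 = -12 + 50 = 38)
-118*(X(-3) + 97) = -118*(38 + 97) = -118*135 = -15930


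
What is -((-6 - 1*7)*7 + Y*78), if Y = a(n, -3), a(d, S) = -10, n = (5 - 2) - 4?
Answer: 871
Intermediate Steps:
n = -1 (n = 3 - 4 = -1)
Y = -10
-((-6 - 1*7)*7 + Y*78) = -((-6 - 1*7)*7 - 10*78) = -((-6 - 7)*7 - 780) = -(-13*7 - 780) = -(-91 - 780) = -1*(-871) = 871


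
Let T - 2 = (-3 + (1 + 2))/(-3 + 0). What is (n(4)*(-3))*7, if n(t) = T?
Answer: -42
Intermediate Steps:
T = 2 (T = 2 + (-3 + (1 + 2))/(-3 + 0) = 2 + (-3 + 3)/(-3) = 2 + 0*(-1/3) = 2 + 0 = 2)
n(t) = 2
(n(4)*(-3))*7 = (2*(-3))*7 = -6*7 = -42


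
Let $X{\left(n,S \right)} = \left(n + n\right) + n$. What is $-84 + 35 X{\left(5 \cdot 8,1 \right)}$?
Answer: $4116$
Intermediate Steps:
$X{\left(n,S \right)} = 3 n$ ($X{\left(n,S \right)} = 2 n + n = 3 n$)
$-84 + 35 X{\left(5 \cdot 8,1 \right)} = -84 + 35 \cdot 3 \cdot 5 \cdot 8 = -84 + 35 \cdot 3 \cdot 40 = -84 + 35 \cdot 120 = -84 + 4200 = 4116$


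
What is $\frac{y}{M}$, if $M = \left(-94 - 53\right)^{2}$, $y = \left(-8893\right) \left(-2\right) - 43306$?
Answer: $- \frac{25520}{21609} \approx -1.181$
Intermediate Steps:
$y = -25520$ ($y = 17786 - 43306 = -25520$)
$M = 21609$ ($M = \left(-147\right)^{2} = 21609$)
$\frac{y}{M} = - \frac{25520}{21609}$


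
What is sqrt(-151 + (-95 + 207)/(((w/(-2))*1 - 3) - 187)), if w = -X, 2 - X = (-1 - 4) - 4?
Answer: I*sqrt(2293663)/123 ≈ 12.313*I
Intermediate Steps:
X = 11 (X = 2 - ((-1 - 4) - 4) = 2 - (-5 - 4) = 2 - 1*(-9) = 2 + 9 = 11)
w = -11 (w = -1*11 = -11)
sqrt(-151 + (-95 + 207)/(((w/(-2))*1 - 3) - 187)) = sqrt(-151 + (-95 + 207)/((-11/(-2)*1 - 3) - 187)) = sqrt(-151 + 112/((-11*(-1/2)*1 - 3) - 187)) = sqrt(-151 + 112/(((11/2)*1 - 3) - 187)) = sqrt(-151 + 112/((11/2 - 3) - 187)) = sqrt(-151 + 112/(5/2 - 187)) = sqrt(-151 + 112/(-369/2)) = sqrt(-151 + 112*(-2/369)) = sqrt(-151 - 224/369) = sqrt(-55943/369) = I*sqrt(2293663)/123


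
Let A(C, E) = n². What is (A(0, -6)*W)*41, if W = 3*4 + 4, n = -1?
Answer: 656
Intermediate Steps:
A(C, E) = 1 (A(C, E) = (-1)² = 1)
W = 16 (W = 12 + 4 = 16)
(A(0, -6)*W)*41 = (1*16)*41 = 16*41 = 656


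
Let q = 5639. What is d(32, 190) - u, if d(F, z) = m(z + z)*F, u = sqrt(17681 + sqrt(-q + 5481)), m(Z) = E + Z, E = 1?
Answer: 12192 - sqrt(17681 + I*sqrt(158)) ≈ 12059.0 - 0.047266*I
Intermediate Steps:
m(Z) = 1 + Z
u = sqrt(17681 + I*sqrt(158)) (u = sqrt(17681 + sqrt(-1*5639 + 5481)) = sqrt(17681 + sqrt(-5639 + 5481)) = sqrt(17681 + sqrt(-158)) = sqrt(17681 + I*sqrt(158)) ≈ 132.97 + 0.0473*I)
d(F, z) = F*(1 + 2*z) (d(F, z) = (1 + (z + z))*F = (1 + 2*z)*F = F*(1 + 2*z))
d(32, 190) - u = 32*(1 + 2*190) - sqrt(17681 + I*sqrt(158)) = 32*(1 + 380) - sqrt(17681 + I*sqrt(158)) = 32*381 - sqrt(17681 + I*sqrt(158)) = 12192 - sqrt(17681 + I*sqrt(158))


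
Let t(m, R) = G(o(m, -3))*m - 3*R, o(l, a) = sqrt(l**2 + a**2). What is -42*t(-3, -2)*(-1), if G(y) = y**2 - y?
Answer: -2016 + 378*sqrt(2) ≈ -1481.4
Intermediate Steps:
o(l, a) = sqrt(a**2 + l**2)
t(m, R) = -3*R + m*sqrt(9 + m**2)*(-1 + sqrt(9 + m**2)) (t(m, R) = (sqrt((-3)**2 + m**2)*(-1 + sqrt((-3)**2 + m**2)))*m - 3*R = (sqrt(9 + m**2)*(-1 + sqrt(9 + m**2)))*m - 3*R = m*sqrt(9 + m**2)*(-1 + sqrt(9 + m**2)) - 3*R = -3*R + m*sqrt(9 + m**2)*(-1 + sqrt(9 + m**2)))
-42*t(-3, -2)*(-1) = -42*((-3)**3 - 3*(-2) + 9*(-3) - 1*(-3)*sqrt(9 + (-3)**2))*(-1) = -42*(-27 + 6 - 27 - 1*(-3)*sqrt(9 + 9))*(-1) = -42*(-27 + 6 - 27 - 1*(-3)*sqrt(18))*(-1) = -42*(-27 + 6 - 27 - 1*(-3)*3*sqrt(2))*(-1) = -42*(-27 + 6 - 27 + 9*sqrt(2))*(-1) = -42*(-48 + 9*sqrt(2))*(-1) = (2016 - 378*sqrt(2))*(-1) = -2016 + 378*sqrt(2)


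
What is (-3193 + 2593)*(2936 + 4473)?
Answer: -4445400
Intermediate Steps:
(-3193 + 2593)*(2936 + 4473) = -600*7409 = -4445400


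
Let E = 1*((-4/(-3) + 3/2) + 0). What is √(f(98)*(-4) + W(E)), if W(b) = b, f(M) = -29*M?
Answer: 5*√16374/6 ≈ 106.63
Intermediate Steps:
E = 17/6 (E = 1*((-4*(-⅓) + 3*(½)) + 0) = 1*((4/3 + 3/2) + 0) = 1*(17/6 + 0) = 1*(17/6) = 17/6 ≈ 2.8333)
√(f(98)*(-4) + W(E)) = √(-29*98*(-4) + 17/6) = √(-2842*(-4) + 17/6) = √(11368 + 17/6) = √(68225/6) = 5*√16374/6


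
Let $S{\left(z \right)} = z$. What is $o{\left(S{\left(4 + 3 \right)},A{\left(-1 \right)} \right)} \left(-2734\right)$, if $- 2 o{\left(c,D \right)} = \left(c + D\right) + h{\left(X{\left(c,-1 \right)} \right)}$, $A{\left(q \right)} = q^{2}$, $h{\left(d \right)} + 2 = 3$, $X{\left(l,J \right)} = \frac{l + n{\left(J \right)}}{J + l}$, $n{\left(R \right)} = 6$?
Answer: $12303$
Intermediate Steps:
$X{\left(l,J \right)} = \frac{6 + l}{J + l}$ ($X{\left(l,J \right)} = \frac{l + 6}{J + l} = \frac{6 + l}{J + l}$)
$h{\left(d \right)} = 1$ ($h{\left(d \right)} = -2 + 3 = 1$)
$o{\left(c,D \right)} = - \frac{1}{2} - \frac{D}{2} - \frac{c}{2}$ ($o{\left(c,D \right)} = - \frac{\left(c + D\right) + 1}{2} = - \frac{\left(D + c\right) + 1}{2} = - \frac{1 + D + c}{2} = - \frac{1}{2} - \frac{D}{2} - \frac{c}{2}$)
$o{\left(S{\left(4 + 3 \right)},A{\left(-1 \right)} \right)} \left(-2734\right) = \left(- \frac{1}{2} - \frac{\left(-1\right)^{2}}{2} - \frac{4 + 3}{2}\right) \left(-2734\right) = \left(- \frac{1}{2} - \frac{1}{2} - \frac{7}{2}\right) \left(-2734\right) = \left(- \frac{9}{2}\right) \left(-2734\right) = 12303$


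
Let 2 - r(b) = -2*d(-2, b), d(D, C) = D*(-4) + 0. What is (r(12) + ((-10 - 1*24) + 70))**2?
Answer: 2916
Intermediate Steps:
d(D, C) = -4*D (d(D, C) = -4*D + 0 = -4*D)
r(b) = 18 (r(b) = 2 - (-2)*(-4*(-2)) = 2 - (-2)*8 = 2 - 1*(-16) = 2 + 16 = 18)
(r(12) + ((-10 - 1*24) + 70))**2 = (18 + ((-10 - 1*24) + 70))**2 = (18 + ((-10 - 24) + 70))**2 = (18 + (-34 + 70))**2 = (18 + 36)**2 = 54**2 = 2916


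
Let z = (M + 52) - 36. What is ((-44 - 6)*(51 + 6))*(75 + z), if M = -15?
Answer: -216600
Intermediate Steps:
z = 1 (z = (-15 + 52) - 36 = 37 - 36 = 1)
((-44 - 6)*(51 + 6))*(75 + z) = ((-44 - 6)*(51 + 6))*(75 + 1) = -50*57*76 = -2850*76 = -216600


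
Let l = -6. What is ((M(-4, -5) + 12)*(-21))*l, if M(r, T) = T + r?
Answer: 378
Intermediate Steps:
((M(-4, -5) + 12)*(-21))*l = (((-5 - 4) + 12)*(-21))*(-6) = ((-9 + 12)*(-21))*(-6) = (3*(-21))*(-6) = -63*(-6) = 378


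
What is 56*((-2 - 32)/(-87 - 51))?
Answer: 952/69 ≈ 13.797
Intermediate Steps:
56*((-2 - 32)/(-87 - 51)) = 56*(-34/(-138)) = 56*(-34*(-1/138)) = 56*(17/69) = 952/69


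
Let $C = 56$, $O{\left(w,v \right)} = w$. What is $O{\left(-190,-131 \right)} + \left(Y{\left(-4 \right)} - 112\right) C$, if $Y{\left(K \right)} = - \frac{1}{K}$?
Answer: $-6448$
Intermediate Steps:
$O{\left(-190,-131 \right)} + \left(Y{\left(-4 \right)} - 112\right) C = -190 + \left(- \frac{1}{-4} - 112\right) 56 = -190 + \left(\left(-1\right) \left(- \frac{1}{4}\right) - 112\right) 56 = -190 + \left(\frac{1}{4} - 112\right) 56 = -190 - 6258 = -6448$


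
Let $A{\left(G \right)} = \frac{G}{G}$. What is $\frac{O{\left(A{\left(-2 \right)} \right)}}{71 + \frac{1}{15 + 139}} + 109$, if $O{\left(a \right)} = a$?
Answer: $\frac{1192069}{10935} \approx 109.01$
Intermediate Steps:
$A{\left(G \right)} = 1$
$\frac{O{\left(A{\left(-2 \right)} \right)}}{71 + \frac{1}{15 + 139}} + 109 = \frac{1}{71 + \frac{1}{15 + 139}} \cdot 1 + 109 = \frac{1}{71 + \frac{1}{154}} \cdot 1 + 109 = \frac{1}{\frac{10935}{154}} \cdot 1 + 109 = \frac{154}{10935} \cdot 1 + 109 = \frac{154}{10935} + 109 = \frac{1192069}{10935}$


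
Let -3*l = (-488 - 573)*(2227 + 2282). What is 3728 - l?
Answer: -1590955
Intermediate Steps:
l = 1594683 (l = -(-488 - 573)*(2227 + 2282)/3 = -(-1061)*4509/3 = -⅓*(-4784049) = 1594683)
3728 - l = 3728 - 1*1594683 = 3728 - 1594683 = -1590955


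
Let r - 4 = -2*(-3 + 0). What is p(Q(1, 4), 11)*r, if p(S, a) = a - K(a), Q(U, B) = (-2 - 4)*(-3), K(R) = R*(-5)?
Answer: 660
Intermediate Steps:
K(R) = -5*R
Q(U, B) = 18 (Q(U, B) = -6*(-3) = 18)
p(S, a) = 6*a (p(S, a) = a - (-5)*a = a + 5*a = 6*a)
r = 10 (r = 4 - 2*(-3 + 0) = 4 - 2*(-3) = 4 + 6 = 10)
p(Q(1, 4), 11)*r = (6*11)*10 = 66*10 = 660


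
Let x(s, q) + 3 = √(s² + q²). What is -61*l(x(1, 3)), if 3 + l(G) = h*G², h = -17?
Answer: 19886 - 6222*√10 ≈ 210.31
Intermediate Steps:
x(s, q) = -3 + √(q² + s²) (x(s, q) = -3 + √(s² + q²) = -3 + √(q² + s²))
l(G) = -3 - 17*G²
-61*l(x(1, 3)) = -61*(-3 - 17*(-3 + √(3² + 1²))²) = -61*(-3 - 17*(-3 + √(9 + 1))²) = -61*(-3 - 17*(-3 + √10)²) = 183 + 1037*(-3 + √10)²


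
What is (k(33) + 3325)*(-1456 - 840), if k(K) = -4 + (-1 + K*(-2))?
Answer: -7471184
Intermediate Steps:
k(K) = -5 - 2*K (k(K) = -4 + (-1 - 2*K) = -5 - 2*K)
(k(33) + 3325)*(-1456 - 840) = ((-5 - 2*33) + 3325)*(-1456 - 840) = ((-5 - 66) + 3325)*(-2296) = (-71 + 3325)*(-2296) = 3254*(-2296) = -7471184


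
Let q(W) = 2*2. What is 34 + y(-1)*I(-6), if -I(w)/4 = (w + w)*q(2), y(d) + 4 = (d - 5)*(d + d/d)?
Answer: -734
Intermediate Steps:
q(W) = 4
y(d) = -4 + (1 + d)*(-5 + d) (y(d) = -4 + (d - 5)*(d + d/d) = -4 + (-5 + d)*(d + 1) = -4 + (-5 + d)*(1 + d) = -4 + (1 + d)*(-5 + d))
I(w) = -32*w (I(w) = -4*(w + w)*4 = -4*2*w*4 = -32*w)
34 + y(-1)*I(-6) = 34 + (-9 + (-1)² - 4*(-1))*(-32*(-6)) = 34 + (-9 + 1 + 4)*192 = 34 - 4*192 = 34 - 768 = -734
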